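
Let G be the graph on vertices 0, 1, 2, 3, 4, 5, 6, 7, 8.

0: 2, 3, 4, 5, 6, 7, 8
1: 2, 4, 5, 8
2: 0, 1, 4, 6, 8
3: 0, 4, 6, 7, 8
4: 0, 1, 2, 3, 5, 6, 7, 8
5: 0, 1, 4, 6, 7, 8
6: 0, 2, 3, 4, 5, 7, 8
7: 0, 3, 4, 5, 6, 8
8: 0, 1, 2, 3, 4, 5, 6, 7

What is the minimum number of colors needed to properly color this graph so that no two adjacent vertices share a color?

6

0, 4, 5, 6, 7, 8 are pairwise adjacent (a clique of size 6), so at least 6 colors are needed.
6 colors suffice: color a → {8}; color b → {4}; color c → {0, 1}; color d → {6}; color e → {2, 7}; color f → {3, 5}. Each edge has distinct colors on its endpoints.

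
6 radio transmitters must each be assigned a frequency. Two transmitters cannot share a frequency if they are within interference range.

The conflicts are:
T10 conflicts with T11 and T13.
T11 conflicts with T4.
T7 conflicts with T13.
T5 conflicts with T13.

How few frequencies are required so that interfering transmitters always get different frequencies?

T5 and T13 conflict, so at least 2 frequencies are needed.
2 frequencies suffice: T10=2, T11=1, T7=2, T5=2, T13=1, T4=2. Each listed conflict is separated.

2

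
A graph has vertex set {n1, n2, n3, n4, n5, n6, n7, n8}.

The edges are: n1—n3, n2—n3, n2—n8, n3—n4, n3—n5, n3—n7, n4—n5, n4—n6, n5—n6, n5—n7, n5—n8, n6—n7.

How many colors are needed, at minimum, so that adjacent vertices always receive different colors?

n3, n4, n5 form a triangle, so at least 3 colors are needed.
3 colors suffice: color 1 → {n1, n2, n5}; color 2 → {n3, n6, n8}; color 3 → {n4, n7}. Each edge has distinct colors on its endpoints.

3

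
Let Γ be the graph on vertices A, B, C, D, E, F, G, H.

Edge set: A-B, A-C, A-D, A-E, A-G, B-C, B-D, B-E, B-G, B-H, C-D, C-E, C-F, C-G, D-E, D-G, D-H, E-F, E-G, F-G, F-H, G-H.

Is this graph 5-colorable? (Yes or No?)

No

A, B, C, D, E, G are mutually adjacent (a clique of size 6), so at least 6 colors are needed.
So 5 colors are not enough.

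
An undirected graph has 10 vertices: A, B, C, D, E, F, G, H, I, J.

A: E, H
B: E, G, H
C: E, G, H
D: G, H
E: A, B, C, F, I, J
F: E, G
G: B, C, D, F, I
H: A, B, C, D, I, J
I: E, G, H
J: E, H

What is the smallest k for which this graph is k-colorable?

A and E are adjacent, so at least 2 colors are needed.
One proper 2-coloring: A=2, B=2, C=2, D=2, E=1, F=2, G=1, H=1, I=2, J=2. Every edge joins two different colors.

2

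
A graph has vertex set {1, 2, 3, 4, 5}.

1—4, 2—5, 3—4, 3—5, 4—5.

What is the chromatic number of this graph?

3

3, 4, 5 are pairwise adjacent, so at least 3 colors are needed.
3 colors suffice: color red → {1, 5}; color blue → {2, 4}; color green → {3}. Every edge joins two different colors.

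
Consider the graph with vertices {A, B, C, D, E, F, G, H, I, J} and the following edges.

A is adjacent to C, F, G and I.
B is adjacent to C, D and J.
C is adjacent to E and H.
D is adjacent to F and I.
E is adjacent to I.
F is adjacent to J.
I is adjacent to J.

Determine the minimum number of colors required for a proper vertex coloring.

3

The cycle I-A-C-B-D-I has odd length 5, so it cannot be 2-colored; at least 3 colors are needed.
3 colors suffice: color 1 → {C, F, G, I}; color 2 → {A, B, E, H}; color 3 → {D, J}. Each edge has distinct colors on its endpoints.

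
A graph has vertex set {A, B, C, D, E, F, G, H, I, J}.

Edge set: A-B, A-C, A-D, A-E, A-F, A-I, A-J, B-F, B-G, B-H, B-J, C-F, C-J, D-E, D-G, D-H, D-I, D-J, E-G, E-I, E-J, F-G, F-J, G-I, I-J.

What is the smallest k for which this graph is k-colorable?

5

A, D, E, I, J form a clique, so at least 5 colors are needed.
5 colors suffice: color 1 → {A, G, H}; color 2 → {J}; color 3 → {D, F}; color 4 → {B, C, I}; color 5 → {E}. Each edge has distinct colors on its endpoints.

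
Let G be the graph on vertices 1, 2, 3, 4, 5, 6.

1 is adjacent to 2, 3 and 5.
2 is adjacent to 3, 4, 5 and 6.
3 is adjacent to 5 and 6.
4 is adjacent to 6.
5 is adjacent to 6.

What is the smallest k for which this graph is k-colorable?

4

1, 2, 3, 5 form a clique, so at least 4 colors are needed.
A valid assignment using 4 colors: 1=d, 2=a, 3=c, 4=b, 5=b, 6=d. No two adjacent vertices share a color.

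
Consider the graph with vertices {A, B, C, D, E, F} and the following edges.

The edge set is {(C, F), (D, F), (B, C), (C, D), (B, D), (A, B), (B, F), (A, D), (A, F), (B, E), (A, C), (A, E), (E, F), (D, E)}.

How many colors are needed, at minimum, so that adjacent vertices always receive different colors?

5

A, B, C, D, F are mutually adjacent (a clique of size 5), so at least 5 colors are needed.
5 colors suffice: color 1 → {F}; color 2 → {B}; color 3 → {D}; color 4 → {A}; color 5 → {C, E}. Each edge has distinct colors on its endpoints.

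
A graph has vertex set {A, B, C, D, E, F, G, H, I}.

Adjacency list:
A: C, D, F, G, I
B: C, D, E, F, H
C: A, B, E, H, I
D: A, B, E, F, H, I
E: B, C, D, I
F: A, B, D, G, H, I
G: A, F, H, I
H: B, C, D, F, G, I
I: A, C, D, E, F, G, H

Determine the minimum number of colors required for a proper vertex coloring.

B, D, F, H form a clique, so at least 4 colors are needed.
A valid assignment using 4 colors: A=blue, B=red, C=green, D=green, E=blue, F=yellow, G=green, H=blue, I=red. Each edge has distinct colors on its endpoints.

4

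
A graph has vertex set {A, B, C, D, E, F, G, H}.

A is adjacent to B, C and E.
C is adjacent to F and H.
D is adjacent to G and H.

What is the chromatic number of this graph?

2

A and E are adjacent, so at least 2 colors are needed.
2 colors suffice: color 1 → {B, C, D, E}; color 2 → {A, F, G, H}. Each edge has distinct colors on its endpoints.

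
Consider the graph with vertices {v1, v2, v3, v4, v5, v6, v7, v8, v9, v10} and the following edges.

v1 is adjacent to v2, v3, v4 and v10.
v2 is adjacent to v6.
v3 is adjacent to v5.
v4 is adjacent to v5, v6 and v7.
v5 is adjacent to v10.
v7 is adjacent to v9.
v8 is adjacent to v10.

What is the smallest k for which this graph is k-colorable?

2

v8 and v10 are adjacent, so at least 2 colors are needed.
2 colors suffice: color R → {v2, v3, v4, v9, v10}; color B → {v1, v5, v6, v7, v8}. Every edge joins two different colors.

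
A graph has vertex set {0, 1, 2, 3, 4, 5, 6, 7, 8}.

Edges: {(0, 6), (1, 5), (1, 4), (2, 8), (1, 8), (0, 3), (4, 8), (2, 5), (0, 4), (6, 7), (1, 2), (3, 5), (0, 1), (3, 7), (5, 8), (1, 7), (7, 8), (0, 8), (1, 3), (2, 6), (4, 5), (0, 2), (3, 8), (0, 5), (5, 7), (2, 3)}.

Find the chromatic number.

0, 1, 2, 3, 5, 8 form a clique, so at least 6 colors are needed.
6 colors suffice: 0=b, 1=a, 2=e, 3=f, 4=e, 5=d, 6=a, 7=b, 8=c. No two adjacent vertices share a color.

6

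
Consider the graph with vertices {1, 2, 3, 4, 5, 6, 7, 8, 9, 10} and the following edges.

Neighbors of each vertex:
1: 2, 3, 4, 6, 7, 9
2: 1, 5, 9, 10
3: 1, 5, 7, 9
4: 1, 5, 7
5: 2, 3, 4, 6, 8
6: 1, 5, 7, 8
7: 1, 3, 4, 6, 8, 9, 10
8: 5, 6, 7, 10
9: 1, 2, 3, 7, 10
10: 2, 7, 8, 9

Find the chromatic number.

1, 3, 7, 9 form a clique, so at least 4 colors are needed.
4 colors suffice: color a → {5, 7}; color b → {1, 10}; color c → {4, 6, 9}; color d → {2, 3, 8}. No two adjacent vertices share a color.

4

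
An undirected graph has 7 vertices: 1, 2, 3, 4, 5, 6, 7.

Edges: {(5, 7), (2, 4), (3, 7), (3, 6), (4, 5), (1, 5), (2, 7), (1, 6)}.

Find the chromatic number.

3

The cycle 7-3-6-1-5-7 has odd length 5, so it cannot be 2-colored; at least 3 colors are needed.
3 colors suffice: color a → {2, 5, 6}; color b → {1, 4, 7}; color c → {3}. Each edge has distinct colors on its endpoints.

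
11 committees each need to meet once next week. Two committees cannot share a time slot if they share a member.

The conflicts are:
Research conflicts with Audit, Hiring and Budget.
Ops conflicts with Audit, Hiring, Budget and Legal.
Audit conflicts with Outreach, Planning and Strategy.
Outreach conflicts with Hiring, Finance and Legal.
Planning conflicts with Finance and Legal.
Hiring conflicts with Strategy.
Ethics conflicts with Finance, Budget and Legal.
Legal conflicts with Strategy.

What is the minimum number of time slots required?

2

Research and Audit conflict, so at least 2 time slots are needed.
2 time slots suffice: time slot 1 → {Audit, Hiring, Finance, Budget, Legal}; time slot 2 → {Research, Ops, Outreach, Planning, Ethics, Strategy}. Every pair that conflicts lands in different time slots.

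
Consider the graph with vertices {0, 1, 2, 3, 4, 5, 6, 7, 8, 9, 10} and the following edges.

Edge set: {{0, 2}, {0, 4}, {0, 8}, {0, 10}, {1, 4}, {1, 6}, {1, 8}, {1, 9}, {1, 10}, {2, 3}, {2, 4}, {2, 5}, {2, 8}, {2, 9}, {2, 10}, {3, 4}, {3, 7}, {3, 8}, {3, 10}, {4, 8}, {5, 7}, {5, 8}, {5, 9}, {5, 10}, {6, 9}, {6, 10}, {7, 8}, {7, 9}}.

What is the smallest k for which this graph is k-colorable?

4

0, 2, 4, 8 are mutually adjacent (a clique of size 4), so at least 4 colors are needed.
4 colors suffice: color a → {1, 2, 7}; color b → {8, 9, 10}; color c → {4, 5, 6}; color d → {0, 3}. Every edge joins two different colors.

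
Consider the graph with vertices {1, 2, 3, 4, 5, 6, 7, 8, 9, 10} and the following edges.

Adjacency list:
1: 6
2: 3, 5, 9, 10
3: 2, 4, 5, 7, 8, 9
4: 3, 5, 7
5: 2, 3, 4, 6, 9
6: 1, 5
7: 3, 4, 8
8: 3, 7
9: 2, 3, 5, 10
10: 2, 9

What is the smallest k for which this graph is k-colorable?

2, 3, 5, 9 form a clique, so at least 4 colors are needed.
A valid assignment using 4 colors: 1=blue, 2=green, 3=red, 4=green, 5=blue, 6=red, 7=blue, 8=green, 9=yellow, 10=red. Every edge joins two different colors.

4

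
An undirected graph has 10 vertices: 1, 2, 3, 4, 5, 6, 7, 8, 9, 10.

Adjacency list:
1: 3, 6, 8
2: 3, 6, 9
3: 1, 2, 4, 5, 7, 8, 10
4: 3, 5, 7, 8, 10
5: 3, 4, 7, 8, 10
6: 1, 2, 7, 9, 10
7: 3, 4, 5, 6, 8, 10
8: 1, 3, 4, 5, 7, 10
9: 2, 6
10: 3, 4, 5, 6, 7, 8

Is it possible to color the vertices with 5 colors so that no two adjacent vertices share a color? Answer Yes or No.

3, 4, 5, 7, 8, 10 are mutually adjacent (a clique of size 6), so at least 6 colors are needed.
So 5 colors are not enough.

No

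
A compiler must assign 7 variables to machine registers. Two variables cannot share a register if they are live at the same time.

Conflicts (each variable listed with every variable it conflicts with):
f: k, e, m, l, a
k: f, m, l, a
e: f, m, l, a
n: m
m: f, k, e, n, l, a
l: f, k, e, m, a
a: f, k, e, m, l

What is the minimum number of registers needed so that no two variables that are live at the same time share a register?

f, e, m, l, a are mutually in conflict, so at least 5 registers are needed.
5 registers suffice: register 1 → {m}; register 2 → {n, a}; register 3 → {f}; register 4 → {l}; register 5 → {k, e}. Each listed conflict is separated.

5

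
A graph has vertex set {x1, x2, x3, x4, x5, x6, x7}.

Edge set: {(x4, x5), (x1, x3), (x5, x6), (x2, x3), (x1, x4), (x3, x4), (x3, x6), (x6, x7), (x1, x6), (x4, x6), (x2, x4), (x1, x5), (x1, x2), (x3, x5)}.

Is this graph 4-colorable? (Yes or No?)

No

x1, x3, x4, x5, x6 are mutually adjacent (a clique of size 5), so at least 5 colors are needed.
So 4 colors are not enough.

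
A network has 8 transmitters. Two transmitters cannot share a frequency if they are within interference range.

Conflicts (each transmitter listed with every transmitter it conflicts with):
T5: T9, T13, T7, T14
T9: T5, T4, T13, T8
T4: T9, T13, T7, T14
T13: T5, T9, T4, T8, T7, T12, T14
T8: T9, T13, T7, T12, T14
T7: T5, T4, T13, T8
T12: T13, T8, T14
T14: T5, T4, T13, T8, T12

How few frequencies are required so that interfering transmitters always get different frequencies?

4

T13, T8, T12, T14 pairwise conflict, so at least 4 frequencies are needed.
Using 4 frequencies: T5=2, T9=3, T4=2, T13=1, T8=2, T7=3, T12=4, T14=3. Each listed conflict is separated.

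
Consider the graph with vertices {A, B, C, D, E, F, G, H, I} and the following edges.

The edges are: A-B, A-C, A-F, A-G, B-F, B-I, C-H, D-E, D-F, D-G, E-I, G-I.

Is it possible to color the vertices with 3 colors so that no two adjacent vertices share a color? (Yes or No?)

The chromatic number is 3. A, B, F are mutually adjacent, so at least 3 colors are needed.
3 colors suffice: color 1 → {A, D, H, I}; color 2 → {B, C, E, G}; color 3 → {F}.
That is already a proper 3-coloring.

Yes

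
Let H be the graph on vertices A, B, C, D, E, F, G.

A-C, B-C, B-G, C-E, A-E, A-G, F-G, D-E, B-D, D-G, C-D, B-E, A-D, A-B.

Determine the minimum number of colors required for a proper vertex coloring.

5

A, B, C, D, E are pairwise adjacent (a clique of size 5), so at least 5 colors are needed.
5 colors suffice: color 1 → {D, F}; color 2 → {A}; color 3 → {B}; color 4 → {E, G}; color 5 → {C}. Every edge joins two different colors.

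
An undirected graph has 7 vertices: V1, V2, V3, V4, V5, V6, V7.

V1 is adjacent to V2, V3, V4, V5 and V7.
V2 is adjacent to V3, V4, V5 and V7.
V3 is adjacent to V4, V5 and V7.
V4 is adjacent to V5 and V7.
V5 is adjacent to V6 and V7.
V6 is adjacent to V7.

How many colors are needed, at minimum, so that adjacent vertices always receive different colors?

V1, V2, V3, V4, V5, V7 form a clique, so at least 6 colors are needed.
6 colors suffice: color 1 → {V5}; color 2 → {V7}; color 3 → {V1, V6}; color 4 → {V2}; color 5 → {V4}; color 6 → {V3}. No two adjacent vertices share a color.

6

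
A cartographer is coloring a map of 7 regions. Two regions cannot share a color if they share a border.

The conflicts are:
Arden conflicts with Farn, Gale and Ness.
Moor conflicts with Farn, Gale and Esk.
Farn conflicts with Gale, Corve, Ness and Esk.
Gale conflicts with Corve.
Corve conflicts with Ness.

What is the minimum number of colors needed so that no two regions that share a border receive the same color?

Arden, Farn, Gale pairwise conflict, so at least 3 colors are needed.
3 colors suffice: color 1 → {Farn}; color 2 → {Gale, Ness, Esk}; color 3 → {Arden, Moor, Corve}. Every pair that conflicts lands in different colors.

3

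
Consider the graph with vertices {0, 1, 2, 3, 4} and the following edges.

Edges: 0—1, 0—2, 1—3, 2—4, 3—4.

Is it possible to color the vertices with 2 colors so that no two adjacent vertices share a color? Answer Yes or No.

The cycle 4-2-0-1-3-4 has odd length 5, so it cannot be 2-colored; at least 3 colors are needed.
So 2 colors are not enough.

No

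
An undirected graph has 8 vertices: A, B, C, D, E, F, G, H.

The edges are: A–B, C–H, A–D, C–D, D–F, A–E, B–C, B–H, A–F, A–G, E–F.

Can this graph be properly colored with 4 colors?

The chromatic number is 3. B, C, H are pairwise adjacent, so at least 3 colors are needed.
3 colors suffice: color 1 → {A, C}; color 2 → {B, D, E, G}; color 3 → {F, H}.
Since 4 ≥ 3, a proper 4-coloring certainly exists.

Yes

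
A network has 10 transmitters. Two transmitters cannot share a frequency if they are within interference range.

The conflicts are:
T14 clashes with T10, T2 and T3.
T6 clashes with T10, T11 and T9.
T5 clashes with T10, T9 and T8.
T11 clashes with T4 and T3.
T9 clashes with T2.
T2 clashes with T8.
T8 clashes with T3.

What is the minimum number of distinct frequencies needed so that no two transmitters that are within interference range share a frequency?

The cycle T9-T5-T10-T14-T2-T9 has odd length 5, so it cannot be 2-colored; at least 3 frequencies are needed.
3 frequencies suffice: frequency 1 → {T10, T11, T9, T8}; frequency 2 → {T6, T5, T4, T2, T3}; frequency 3 → {T14}. No two conflicting transmitters share a frequency.

3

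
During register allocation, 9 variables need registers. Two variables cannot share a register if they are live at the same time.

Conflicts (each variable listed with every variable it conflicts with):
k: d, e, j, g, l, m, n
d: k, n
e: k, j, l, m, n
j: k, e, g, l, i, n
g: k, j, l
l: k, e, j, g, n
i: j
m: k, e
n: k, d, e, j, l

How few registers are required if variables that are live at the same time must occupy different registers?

k, e, j, l, n all conflict with each other, so at least 5 registers are needed.
5 registers suffice: register 1 → {k, i}; register 2 → {d, j, m}; register 3 → {l}; register 4 → {e, g}; register 5 → {n}. No two conflicting variables share a register.

5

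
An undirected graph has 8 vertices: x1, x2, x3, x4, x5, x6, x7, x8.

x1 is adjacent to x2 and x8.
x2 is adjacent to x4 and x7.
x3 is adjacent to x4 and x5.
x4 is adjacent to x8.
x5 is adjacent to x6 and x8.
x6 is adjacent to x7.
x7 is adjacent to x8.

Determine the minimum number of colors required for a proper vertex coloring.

x4 and x8 are adjacent, so at least 2 colors are needed.
2 colors suffice: color 1 → {x2, x3, x6, x8}; color 2 → {x1, x4, x5, x7}. Each edge has distinct colors on its endpoints.

2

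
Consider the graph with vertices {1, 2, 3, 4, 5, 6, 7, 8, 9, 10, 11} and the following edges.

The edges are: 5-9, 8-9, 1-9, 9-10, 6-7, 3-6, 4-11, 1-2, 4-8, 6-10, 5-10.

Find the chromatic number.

3

5, 9, 10 form a triangle, so at least 3 colors are needed.
3 colors suffice: color a → {2, 4, 6, 9}; color b → {1, 3, 7, 8, 10, 11}; color c → {5}. Each edge has distinct colors on its endpoints.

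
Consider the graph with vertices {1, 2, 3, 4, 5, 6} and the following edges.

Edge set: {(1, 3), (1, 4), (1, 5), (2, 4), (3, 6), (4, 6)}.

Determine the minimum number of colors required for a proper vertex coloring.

2

1 and 3 are adjacent, so at least 2 colors are needed.
A valid assignment using 2 colors: 1=a, 2=a, 3=b, 4=b, 5=b, 6=a. No two adjacent vertices share a color.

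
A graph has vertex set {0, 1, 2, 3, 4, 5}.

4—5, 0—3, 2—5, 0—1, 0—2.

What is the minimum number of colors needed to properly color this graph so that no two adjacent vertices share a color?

4 and 5 are adjacent, so at least 2 colors are needed.
2 colors suffice: color a → {0, 5}; color b → {1, 2, 3, 4}. Each edge has distinct colors on its endpoints.

2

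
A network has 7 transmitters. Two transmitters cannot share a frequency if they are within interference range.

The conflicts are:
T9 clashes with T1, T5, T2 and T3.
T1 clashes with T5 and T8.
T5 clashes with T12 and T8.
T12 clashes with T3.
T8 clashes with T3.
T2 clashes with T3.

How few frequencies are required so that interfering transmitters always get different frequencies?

T1, T5, T8 are mutually in conflict, so at least 3 frequencies are needed.
3 frequencies suffice: frequency 1 → {T5, T3}; frequency 2 → {T9, T12, T8}; frequency 3 → {T1, T2}. Each listed conflict is separated.

3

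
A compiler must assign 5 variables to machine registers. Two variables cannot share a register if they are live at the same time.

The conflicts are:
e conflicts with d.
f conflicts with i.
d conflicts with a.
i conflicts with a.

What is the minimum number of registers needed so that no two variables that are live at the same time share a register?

d and a conflict, so at least 2 registers are needed.
2 registers suffice: register 1 → {d, i}; register 2 → {e, f, a}. Every pair that conflicts lands in different registers.

2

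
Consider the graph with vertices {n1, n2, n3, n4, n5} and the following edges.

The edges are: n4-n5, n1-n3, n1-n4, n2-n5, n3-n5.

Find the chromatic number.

n3 and n5 are adjacent, so at least 2 colors are needed.
A valid assignment using 2 colors: n1=R, n2=B, n3=B, n4=B, n5=R. Every edge joins two different colors.

2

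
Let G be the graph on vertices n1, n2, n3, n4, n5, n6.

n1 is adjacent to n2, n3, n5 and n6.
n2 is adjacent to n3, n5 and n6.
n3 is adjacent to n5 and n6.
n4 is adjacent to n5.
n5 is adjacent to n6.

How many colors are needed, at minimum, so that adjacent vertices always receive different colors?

n1, n2, n3, n5, n6 are pairwise adjacent (a clique of size 5), so at least 5 colors are needed.
5 colors suffice: color 1 → {n5}; color 2 → {n4, n6}; color 3 → {n3}; color 4 → {n1}; color 5 → {n2}. Each edge has distinct colors on its endpoints.

5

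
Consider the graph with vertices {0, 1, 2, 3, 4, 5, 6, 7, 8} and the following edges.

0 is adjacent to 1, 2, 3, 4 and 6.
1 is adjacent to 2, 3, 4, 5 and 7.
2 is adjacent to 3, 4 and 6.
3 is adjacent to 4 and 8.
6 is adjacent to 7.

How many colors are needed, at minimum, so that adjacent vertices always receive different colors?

0, 1, 2, 3, 4 are pairwise adjacent (a clique of size 5), so at least 5 colors are needed.
5 colors suffice: color a → {1, 6, 8}; color b → {2, 5, 7}; color c → {0}; color d → {3}; color e → {4}. Every edge joins two different colors.

5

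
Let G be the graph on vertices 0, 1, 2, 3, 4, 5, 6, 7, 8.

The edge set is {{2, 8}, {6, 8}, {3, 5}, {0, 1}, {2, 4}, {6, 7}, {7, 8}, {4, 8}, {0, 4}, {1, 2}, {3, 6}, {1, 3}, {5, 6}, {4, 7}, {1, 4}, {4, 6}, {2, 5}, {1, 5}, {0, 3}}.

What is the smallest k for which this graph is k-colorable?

4

4, 6, 7, 8 are mutually adjacent (a clique of size 4), so at least 4 colors are needed.
4 colors suffice: color red → {3, 4}; color blue → {1, 6}; color green → {0, 5, 8}; color yellow → {2, 7}. Every edge joins two different colors.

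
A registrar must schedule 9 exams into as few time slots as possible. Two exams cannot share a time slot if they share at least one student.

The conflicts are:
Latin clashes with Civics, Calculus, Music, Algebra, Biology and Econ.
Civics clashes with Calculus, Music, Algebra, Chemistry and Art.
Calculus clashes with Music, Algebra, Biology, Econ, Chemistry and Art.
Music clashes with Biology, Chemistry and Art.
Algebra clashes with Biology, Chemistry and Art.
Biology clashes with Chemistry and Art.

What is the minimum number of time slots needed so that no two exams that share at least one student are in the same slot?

Calculus, Music, Biology, Art pairwise conflict, so at least 4 time slots are needed.
4 time slots suffice: Latin=4, Civics=3, Calculus=1, Music=2, Algebra=2, Biology=3, Econ=2, Chemistry=4, Art=4. Each listed conflict is separated.

4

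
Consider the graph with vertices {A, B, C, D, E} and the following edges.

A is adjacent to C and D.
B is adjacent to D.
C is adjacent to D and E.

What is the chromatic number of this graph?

3

A, C, D are pairwise adjacent, so at least 3 colors are needed.
One proper 3-coloring: A=green, B=blue, C=blue, D=red, E=red. No two adjacent vertices share a color.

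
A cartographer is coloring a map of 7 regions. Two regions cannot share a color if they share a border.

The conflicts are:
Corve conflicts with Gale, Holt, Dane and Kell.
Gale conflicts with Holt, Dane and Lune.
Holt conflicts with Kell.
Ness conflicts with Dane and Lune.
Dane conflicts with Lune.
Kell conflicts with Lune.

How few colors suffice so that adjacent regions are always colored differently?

Corve, Holt, Kell pairwise conflict, so at least 3 colors are needed.
3 colors suffice: color 1 → {Corve, Lune}; color 2 → {Holt, Dane}; color 3 → {Gale, Ness, Kell}. Each listed conflict is separated.

3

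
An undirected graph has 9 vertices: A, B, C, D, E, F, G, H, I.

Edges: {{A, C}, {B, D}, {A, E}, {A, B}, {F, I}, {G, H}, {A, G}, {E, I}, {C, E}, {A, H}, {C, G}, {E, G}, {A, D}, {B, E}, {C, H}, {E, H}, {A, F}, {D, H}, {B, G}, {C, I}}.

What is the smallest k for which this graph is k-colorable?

A, C, E, G, H form a clique, so at least 5 colors are needed.
5 colors suffice: color 1 → {A, I}; color 2 → {D, E, F}; color 3 → {B, H}; color 4 → {G}; color 5 → {C}. Each edge has distinct colors on its endpoints.

5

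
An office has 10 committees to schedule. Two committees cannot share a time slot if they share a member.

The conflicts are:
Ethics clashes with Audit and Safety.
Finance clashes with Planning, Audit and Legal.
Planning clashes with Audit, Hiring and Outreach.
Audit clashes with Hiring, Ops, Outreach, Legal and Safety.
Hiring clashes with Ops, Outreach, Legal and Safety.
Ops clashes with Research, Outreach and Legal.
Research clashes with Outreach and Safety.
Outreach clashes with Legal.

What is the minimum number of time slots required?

Audit, Hiring, Ops, Outreach, Legal pairwise conflict, so at least 5 time slots are needed.
Using 5 time slots: Ethics=2, Finance=2, Planning=4, Audit=1, Hiring=2, Ops=5, Research=1, Outreach=3, Legal=4, Safety=3. Every pair that conflicts lands in different time slots.

5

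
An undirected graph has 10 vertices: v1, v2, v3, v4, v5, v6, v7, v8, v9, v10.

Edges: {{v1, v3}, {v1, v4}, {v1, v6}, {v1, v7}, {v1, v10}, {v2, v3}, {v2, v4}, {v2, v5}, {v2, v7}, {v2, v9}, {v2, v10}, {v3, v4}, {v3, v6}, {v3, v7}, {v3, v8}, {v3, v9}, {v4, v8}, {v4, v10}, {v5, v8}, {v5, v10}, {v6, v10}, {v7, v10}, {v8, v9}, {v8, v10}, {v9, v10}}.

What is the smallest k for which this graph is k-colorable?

3

v4, v8, v10 are mutually adjacent, so at least 3 colors are needed.
3 colors suffice: v1=blue, v2=blue, v3=red, v4=green, v5=green, v6=green, v7=green, v8=blue, v9=green, v10=red. Every edge joins two different colors.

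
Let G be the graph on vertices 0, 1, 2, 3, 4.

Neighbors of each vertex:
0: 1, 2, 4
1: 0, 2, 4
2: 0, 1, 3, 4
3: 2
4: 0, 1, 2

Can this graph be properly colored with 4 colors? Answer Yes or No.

The chromatic number is 4. 0, 1, 2, 4 form a clique, so at least 4 colors are needed.
A valid assignment using 4 colors: 0=b, 1=d, 2=a, 3=b, 4=c.
That is already a proper 4-coloring.

Yes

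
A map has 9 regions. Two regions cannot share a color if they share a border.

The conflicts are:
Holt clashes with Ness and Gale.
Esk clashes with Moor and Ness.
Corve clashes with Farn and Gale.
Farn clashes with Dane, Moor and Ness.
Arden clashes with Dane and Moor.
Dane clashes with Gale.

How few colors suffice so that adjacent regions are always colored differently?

3

The cycle Farn-Corve-Gale-Holt-Ness-Farn has odd length 5, so it cannot be 2-colored; at least 3 colors are needed.
One proper 3-coloring: Holt=3, Esk=1, Corve=2, Farn=1, Arden=1, Dane=2, Moor=2, Ness=2, Gale=1. Each listed conflict is separated.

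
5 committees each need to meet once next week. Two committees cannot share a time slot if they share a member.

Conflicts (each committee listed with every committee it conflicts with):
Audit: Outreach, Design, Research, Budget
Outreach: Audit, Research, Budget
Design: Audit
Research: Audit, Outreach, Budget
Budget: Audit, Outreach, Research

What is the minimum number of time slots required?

4

Audit, Outreach, Research, Budget are mutually in conflict, so at least 4 time slots are needed.
A valid assignment using 4 time slots: Audit=1, Outreach=4, Design=2, Research=2, Budget=3. Every pair that conflicts lands in different time slots.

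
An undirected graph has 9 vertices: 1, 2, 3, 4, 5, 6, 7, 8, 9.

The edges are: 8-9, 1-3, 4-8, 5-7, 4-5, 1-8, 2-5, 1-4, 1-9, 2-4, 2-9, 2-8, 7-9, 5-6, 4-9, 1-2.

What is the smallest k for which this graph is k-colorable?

1, 2, 4, 8, 9 are pairwise adjacent (a clique of size 5), so at least 5 colors are needed.
5 colors suffice: color red → {3, 5, 9}; color blue → {2, 6, 7}; color green → {4}; color yellow → {1}; color purple → {8}. Every edge joins two different colors.

5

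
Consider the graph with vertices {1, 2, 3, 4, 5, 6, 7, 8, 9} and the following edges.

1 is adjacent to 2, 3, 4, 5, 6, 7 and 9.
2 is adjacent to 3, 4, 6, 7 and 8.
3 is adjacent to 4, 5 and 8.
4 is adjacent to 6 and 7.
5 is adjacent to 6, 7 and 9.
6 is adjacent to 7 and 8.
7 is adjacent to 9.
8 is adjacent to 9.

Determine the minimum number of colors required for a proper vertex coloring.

5

1, 2, 4, 6, 7 form a clique, so at least 5 colors are needed.
One proper 5-coloring: 1=a, 2=b, 3=c, 4=e, 5=b, 6=d, 7=c, 8=a, 9=d. Each edge has distinct colors on its endpoints.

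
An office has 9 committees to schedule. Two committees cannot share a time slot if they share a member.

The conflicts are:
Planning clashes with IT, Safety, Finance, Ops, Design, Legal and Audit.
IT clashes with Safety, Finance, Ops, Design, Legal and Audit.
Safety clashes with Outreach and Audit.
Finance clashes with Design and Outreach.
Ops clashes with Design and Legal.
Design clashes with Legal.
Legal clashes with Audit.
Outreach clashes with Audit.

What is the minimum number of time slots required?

Planning, IT, Ops, Design, Legal are mutually in conflict, so at least 5 time slots are needed.
5 time slots suffice: time slot 1 → {IT, Outreach}; time slot 2 → {Planning}; time slot 3 → {Safety, Finance, Legal}; time slot 4 → {Design, Audit}; time slot 5 → {Ops}. No two conflicting committees share a time slot.

5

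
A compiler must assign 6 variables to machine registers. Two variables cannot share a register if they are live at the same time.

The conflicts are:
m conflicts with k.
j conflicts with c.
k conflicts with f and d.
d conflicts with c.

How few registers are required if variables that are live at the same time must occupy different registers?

2

k and f conflict, so at least 2 registers are needed.
A valid assignment using 2 registers: m=2, j=2, k=1, f=2, d=2, c=1. Each listed conflict is separated.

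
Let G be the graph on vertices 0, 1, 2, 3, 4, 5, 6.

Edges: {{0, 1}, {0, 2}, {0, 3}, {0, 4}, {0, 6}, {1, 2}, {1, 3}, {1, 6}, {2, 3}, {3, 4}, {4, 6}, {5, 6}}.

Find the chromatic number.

0, 1, 2, 3 are pairwise adjacent (a clique of size 4), so at least 4 colors are needed.
4 colors suffice: 0=red, 1=green, 2=yellow, 3=blue, 4=green, 5=red, 6=blue. Every edge joins two different colors.

4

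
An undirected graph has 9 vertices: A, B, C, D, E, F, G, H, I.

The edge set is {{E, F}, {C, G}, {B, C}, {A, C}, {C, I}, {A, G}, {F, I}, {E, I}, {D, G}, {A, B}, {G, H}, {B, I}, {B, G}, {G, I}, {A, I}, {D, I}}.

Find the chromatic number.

A, B, C, G, I are mutually adjacent (a clique of size 5), so at least 5 colors are needed.
One proper 5-coloring: A=green, B=yellow, C=purple, D=green, E=blue, F=green, G=blue, H=red, I=red. No two adjacent vertices share a color.

5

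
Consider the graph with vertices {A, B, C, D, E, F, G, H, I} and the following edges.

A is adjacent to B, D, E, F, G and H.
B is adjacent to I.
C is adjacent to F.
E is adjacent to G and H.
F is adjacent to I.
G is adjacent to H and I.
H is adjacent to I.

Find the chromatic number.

A, E, G, H are pairwise adjacent (a clique of size 4), so at least 4 colors are needed.
One proper 4-coloring: A=1, B=2, C=1, D=2, E=4, F=2, G=2, H=3, I=1. Every edge joins two different colors.

4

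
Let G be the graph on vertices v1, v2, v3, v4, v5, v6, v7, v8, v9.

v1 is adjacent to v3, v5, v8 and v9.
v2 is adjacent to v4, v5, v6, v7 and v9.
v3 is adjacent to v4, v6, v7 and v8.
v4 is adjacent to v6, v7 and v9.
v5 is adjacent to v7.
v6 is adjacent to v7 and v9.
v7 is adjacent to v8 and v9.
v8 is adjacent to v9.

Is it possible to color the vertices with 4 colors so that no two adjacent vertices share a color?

No

v2, v4, v6, v7, v9 form a clique, so at least 5 colors are needed.
So 4 colors are not enough.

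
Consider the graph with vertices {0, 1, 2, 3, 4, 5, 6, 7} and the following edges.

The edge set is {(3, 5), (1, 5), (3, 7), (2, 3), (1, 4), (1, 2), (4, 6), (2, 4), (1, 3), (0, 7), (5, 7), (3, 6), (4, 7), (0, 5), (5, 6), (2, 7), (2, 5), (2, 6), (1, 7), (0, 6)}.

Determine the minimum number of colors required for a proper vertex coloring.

1, 2, 3, 5, 7 form a clique, so at least 5 colors are needed.
A valid assignment using 5 colors: 0=c, 1=e, 2=c, 3=d, 4=b, 5=b, 6=a, 7=a. No two adjacent vertices share a color.

5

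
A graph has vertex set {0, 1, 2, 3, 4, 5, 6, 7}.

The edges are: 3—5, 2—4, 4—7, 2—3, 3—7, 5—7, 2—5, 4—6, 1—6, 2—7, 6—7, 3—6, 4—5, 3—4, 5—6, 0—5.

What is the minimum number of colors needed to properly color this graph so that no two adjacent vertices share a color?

3, 4, 5, 6, 7 are pairwise adjacent (a clique of size 5), so at least 5 colors are needed.
A valid assignment using 5 colors: 0=b, 1=a, 2=b, 3=c, 4=e, 5=a, 6=b, 7=d. Every edge joins two different colors.

5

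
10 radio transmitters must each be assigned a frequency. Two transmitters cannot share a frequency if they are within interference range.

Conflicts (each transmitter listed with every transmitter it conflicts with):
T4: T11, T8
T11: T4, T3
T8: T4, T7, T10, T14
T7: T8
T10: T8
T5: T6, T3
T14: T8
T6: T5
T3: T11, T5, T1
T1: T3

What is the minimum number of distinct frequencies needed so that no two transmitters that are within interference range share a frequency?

2

T8 and T14 conflict, so at least 2 frequencies are needed.
A valid assignment using 2 frequencies: T4=2, T11=1, T8=1, T7=2, T10=2, T5=1, T14=2, T6=2, T3=2, T1=1. Every pair that conflicts lands in different frequencies.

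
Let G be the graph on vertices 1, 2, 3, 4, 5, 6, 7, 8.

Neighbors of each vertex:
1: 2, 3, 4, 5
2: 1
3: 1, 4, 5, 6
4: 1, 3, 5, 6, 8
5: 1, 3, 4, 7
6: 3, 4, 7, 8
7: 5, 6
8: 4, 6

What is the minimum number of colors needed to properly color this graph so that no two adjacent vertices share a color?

1, 3, 4, 5 form a clique, so at least 4 colors are needed.
4 colors suffice: color red → {2, 4, 7}; color blue → {1, 6}; color green → {3, 8}; color yellow → {5}. No two adjacent vertices share a color.

4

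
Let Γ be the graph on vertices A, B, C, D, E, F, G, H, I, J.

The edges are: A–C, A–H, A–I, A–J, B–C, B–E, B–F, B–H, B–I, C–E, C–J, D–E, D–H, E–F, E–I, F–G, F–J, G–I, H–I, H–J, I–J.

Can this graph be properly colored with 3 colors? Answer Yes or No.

No

A, H, I, J are mutually adjacent (a clique of size 4), so at least 4 colors are needed.
So 3 colors are not enough.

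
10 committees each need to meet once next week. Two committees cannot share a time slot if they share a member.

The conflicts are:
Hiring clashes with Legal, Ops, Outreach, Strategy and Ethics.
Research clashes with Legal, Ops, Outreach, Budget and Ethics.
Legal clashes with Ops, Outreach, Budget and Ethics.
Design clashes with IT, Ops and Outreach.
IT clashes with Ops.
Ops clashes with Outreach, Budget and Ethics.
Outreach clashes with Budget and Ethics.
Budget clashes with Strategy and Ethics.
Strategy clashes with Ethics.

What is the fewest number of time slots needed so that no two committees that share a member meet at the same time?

6

Research, Legal, Ops, Outreach, Budget, Ethics are mutually in conflict, so at least 6 time slots are needed.
A valid assignment using 6 time slots: Hiring=4, Research=6, Legal=5, Design=3, IT=2, Ops=1, Outreach=2, Budget=4, Strategy=1, Ethics=3. Each listed conflict is separated.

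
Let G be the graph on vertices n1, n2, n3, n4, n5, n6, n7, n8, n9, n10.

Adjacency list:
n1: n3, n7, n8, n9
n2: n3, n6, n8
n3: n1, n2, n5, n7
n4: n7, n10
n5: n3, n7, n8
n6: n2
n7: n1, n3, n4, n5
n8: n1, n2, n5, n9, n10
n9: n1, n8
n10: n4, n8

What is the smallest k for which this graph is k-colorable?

3

n1, n3, n7 form a triangle, so at least 3 colors are needed.
One proper 3-coloring: n1=blue, n2=blue, n3=red, n4=red, n5=blue, n6=red, n7=green, n8=red, n9=green, n10=blue. Every edge joins two different colors.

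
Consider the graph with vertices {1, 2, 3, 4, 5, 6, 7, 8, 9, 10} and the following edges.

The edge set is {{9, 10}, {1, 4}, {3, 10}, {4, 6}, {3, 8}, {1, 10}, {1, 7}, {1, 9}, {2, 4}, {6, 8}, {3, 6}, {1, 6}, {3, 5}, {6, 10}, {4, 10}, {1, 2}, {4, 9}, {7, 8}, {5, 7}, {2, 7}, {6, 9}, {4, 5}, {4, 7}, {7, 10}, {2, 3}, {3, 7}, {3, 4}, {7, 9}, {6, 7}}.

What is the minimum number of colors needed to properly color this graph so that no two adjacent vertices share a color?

6

1, 4, 6, 7, 9, 10 form a clique, so at least 6 colors are needed.
6 colors suffice: 1=c, 2=d, 3=c, 4=b, 5=d, 6=d, 7=a, 8=b, 9=f, 10=e. Each edge has distinct colors on its endpoints.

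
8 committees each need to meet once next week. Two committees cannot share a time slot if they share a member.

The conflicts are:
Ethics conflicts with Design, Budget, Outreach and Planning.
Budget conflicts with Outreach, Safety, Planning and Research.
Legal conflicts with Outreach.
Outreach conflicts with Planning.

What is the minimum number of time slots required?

Ethics, Budget, Outreach, Planning pairwise conflict, so at least 4 time slots are needed.
4 time slots suffice: time slot 1 → {Design, Budget, Legal}; time slot 2 → {Outreach, Safety, Research}; time slot 3 → {Ethics}; time slot 4 → {Planning}. Each listed conflict is separated.

4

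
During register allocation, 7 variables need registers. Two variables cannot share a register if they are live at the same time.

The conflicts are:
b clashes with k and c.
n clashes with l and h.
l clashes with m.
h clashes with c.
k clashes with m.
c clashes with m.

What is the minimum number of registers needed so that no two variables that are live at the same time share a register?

3

The cycle n-l-m-c-h-n has odd length 5, so it cannot be 2-colored; at least 3 registers are needed.
3 registers suffice: register 1 → {b, n, m}; register 2 → {l, k, c}; register 3 → {h}. Every pair that conflicts lands in different registers.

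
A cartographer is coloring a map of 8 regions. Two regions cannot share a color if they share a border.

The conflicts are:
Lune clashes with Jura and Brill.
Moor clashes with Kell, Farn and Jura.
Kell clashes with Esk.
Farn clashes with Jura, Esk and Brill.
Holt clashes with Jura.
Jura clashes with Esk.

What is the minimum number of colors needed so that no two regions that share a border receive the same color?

Moor, Farn, Jura all conflict with each other, so at least 3 colors are needed.
3 colors suffice: color 1 → {Kell, Jura, Brill}; color 2 → {Lune, Farn, Holt}; color 3 → {Moor, Esk}. Each listed conflict is separated.

3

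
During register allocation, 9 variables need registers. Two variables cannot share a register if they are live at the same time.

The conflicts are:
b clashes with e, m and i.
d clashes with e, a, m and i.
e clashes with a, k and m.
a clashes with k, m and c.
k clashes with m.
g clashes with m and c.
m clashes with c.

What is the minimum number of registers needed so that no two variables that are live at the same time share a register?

4

d, e, a, m pairwise conflict, so at least 4 registers are needed.
Using 4 registers: b=2, d=4, e=3, a=2, k=4, g=2, m=1, c=3, i=1. Each listed conflict is separated.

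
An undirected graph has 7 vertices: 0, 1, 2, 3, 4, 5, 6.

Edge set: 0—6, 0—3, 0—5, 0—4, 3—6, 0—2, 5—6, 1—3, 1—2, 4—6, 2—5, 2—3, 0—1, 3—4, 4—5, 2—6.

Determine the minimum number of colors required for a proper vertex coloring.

4

0, 2, 5, 6 are pairwise adjacent (a clique of size 4), so at least 4 colors are needed.
A valid assignment using 4 colors: 0=red, 1=blue, 2=yellow, 3=green, 4=yellow, 5=green, 6=blue. Each edge has distinct colors on its endpoints.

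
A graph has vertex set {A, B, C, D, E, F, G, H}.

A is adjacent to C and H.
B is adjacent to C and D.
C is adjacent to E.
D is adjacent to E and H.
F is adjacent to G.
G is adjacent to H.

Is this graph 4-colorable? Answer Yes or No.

Yes

The chromatic number is 3. The cycle A-H-D-B-C-A has odd length 5, so it cannot be 2-colored; at least 3 colors are needed.
3 colors suffice: A=3, B=2, C=1, D=1, E=2, F=2, G=1, H=2.
Since 4 ≥ 3, a proper 4-coloring certainly exists.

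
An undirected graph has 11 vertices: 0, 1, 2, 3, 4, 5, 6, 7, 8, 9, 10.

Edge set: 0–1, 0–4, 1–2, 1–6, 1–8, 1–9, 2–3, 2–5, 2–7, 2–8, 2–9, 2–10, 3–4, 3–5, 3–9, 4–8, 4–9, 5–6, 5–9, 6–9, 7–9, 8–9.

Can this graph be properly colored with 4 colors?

Yes

The chromatic number is 4. 2, 3, 5, 9 form a clique, so at least 4 colors are needed.
4 colors suffice: 0=red, 1=green, 2=blue, 3=yellow, 4=blue, 5=green, 6=blue, 7=green, 8=yellow, 9=red, 10=red.
That is already a proper 4-coloring.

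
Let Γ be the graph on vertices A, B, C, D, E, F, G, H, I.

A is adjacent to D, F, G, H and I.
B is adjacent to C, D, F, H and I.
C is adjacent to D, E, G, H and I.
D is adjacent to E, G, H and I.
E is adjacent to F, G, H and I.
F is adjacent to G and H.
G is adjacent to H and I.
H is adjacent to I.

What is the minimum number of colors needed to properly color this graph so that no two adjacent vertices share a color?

6

C, D, E, G, H, I form a clique, so at least 6 colors are needed.
6 colors suffice: color 1 → {H}; color 2 → {F, I}; color 3 → {B, G}; color 4 → {D}; color 5 → {A, E}; color 6 → {C}. Each edge has distinct colors on its endpoints.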